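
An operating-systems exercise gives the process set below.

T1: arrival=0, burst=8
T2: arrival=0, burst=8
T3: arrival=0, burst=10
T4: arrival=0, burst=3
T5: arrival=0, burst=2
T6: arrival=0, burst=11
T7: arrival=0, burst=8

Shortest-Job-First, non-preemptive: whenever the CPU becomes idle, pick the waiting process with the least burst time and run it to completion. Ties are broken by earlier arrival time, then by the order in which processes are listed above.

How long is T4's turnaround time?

Gantt: | T5 0-2 | T4 2-5 | T1 5-13 | T2 13-21 | T7 21-29 | T3 29-39 | T6 39-50 |
Completion: T1=13  T2=21  T3=39  T4=5  T5=2  T6=50  T7=29
Turnaround(T4) = completion − arrival = 5 − 0 = 5

5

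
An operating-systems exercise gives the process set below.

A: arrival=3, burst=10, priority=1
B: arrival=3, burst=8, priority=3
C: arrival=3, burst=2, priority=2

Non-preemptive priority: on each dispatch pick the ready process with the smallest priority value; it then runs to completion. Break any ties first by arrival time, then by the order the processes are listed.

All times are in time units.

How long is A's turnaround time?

Schedule: | idle 0-3 | A 3-13 | C 13-15 | B 15-23 |
Completion: A=13  B=23  C=15
Turnaround (C−A): A=10  B=20  C=12
Turnaround(A) = completion − arrival = 13 − 3 = 10

10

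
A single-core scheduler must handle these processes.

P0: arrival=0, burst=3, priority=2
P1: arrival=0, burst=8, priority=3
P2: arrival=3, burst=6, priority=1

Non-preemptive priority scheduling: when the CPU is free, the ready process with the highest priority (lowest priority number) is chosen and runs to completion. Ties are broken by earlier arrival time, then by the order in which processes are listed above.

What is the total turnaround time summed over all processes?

26

Gantt: | P0 0-3 | P2 3-9 | P1 9-17 |
Completion: P0=3  P1=17  P2=9
Turnaround = completion − arrival: P0=3, P1=17, P2=6
Total turnaround = 3 + 17 + 6 = 26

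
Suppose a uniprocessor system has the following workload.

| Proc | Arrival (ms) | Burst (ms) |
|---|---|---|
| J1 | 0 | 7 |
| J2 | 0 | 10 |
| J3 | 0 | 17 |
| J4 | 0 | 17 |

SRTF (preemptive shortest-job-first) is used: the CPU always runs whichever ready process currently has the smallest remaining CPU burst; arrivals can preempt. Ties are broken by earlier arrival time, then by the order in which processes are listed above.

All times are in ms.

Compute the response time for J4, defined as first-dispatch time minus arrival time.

Timeline: | J1 0-7 | J2 7-17 | J3 17-34 | J4 34-51 |
Completion: J1=7  J2=17  J3=34  J4=51
Turnaround (C−A): J1=7  J2=17  J3=34  J4=51
Response(J4) = first start − arrival = 34 − 0 = 34

34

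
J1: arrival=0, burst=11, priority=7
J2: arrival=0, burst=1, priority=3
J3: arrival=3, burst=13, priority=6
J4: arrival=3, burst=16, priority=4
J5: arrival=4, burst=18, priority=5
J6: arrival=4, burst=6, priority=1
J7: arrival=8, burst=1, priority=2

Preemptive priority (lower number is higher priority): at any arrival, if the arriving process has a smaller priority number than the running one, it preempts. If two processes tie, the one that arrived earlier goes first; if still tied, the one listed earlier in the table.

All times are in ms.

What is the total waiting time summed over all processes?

127

Schedule: | J2 0-1 | J1 1-3 | J4 3-4 | J6 4-10 | J7 10-11 | J4 11-26 | J5 26-44 | J3 44-57 | J1 57-66 |
Completion: J1=66  J2=1  J3=57  J4=26  J5=44  J6=10  J7=11
Waiting = turnaround − burst: J1=55, J2=0, J3=41, J4=7, J5=22, J6=0, J7=2
Total waiting = 55 + 0 + 41 + 7 + 22 + 0 + 2 = 127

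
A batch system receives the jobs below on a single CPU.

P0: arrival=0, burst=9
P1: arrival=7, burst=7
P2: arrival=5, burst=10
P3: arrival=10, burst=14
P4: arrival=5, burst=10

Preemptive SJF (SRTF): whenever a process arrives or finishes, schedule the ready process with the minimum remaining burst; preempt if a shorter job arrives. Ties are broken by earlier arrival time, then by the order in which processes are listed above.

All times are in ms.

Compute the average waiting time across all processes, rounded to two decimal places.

Schedule: | P0 0-9 | P1 9-16 | P2 16-26 | P4 26-36 | P3 36-50 |
Completion: P0=9  P1=16  P2=26  P3=50  P4=36
Waiting times: P0=0, P1=2, P2=11, P3=26, P4=21
Average waiting = (0+2+11+26+21) / 5 = 60/5 = 12.00

12.00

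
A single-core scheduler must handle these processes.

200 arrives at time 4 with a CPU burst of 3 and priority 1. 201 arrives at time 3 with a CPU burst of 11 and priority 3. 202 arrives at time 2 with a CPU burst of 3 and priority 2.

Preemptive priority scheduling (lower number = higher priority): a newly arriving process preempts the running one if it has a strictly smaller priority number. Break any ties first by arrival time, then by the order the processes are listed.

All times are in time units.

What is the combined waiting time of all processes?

8

Schedule: | idle 0-2 | 202 2-4 | 200 4-7 | 202 7-8 | 201 8-19 |
Completion: 200=7  201=19  202=8
Waiting = turnaround − burst: 200=0, 201=5, 202=3
Total waiting = 0 + 5 + 3 = 8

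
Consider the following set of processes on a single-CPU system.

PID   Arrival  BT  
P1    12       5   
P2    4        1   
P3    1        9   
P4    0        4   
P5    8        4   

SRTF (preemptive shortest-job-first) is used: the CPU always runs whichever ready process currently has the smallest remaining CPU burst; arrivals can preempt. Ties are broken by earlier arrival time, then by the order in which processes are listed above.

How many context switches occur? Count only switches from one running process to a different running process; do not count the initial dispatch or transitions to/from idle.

5

Gantt: | P4 0-4 | P2 4-5 | P3 5-8 | P5 8-12 | P1 12-17 | P3 17-23 |
Completion: P1=17  P2=5  P3=23  P4=4  P5=12
Turnaround (C−A): P1=5  P2=1  P3=22  P4=4  P5=4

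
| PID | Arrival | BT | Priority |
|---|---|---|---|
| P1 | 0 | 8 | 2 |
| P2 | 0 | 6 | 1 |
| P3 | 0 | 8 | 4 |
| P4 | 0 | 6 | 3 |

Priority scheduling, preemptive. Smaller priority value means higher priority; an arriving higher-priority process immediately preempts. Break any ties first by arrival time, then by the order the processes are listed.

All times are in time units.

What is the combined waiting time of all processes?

Gantt: | P2 0-6 | P1 6-14 | P4 14-20 | P3 20-28 |
Completion: P1=14  P2=6  P3=28  P4=20
Turnaround (C−A): P1=14  P2=6  P3=28  P4=20
Waiting = turnaround − burst: P1=6, P2=0, P3=20, P4=14
Total waiting = 6 + 0 + 20 + 14 = 40

40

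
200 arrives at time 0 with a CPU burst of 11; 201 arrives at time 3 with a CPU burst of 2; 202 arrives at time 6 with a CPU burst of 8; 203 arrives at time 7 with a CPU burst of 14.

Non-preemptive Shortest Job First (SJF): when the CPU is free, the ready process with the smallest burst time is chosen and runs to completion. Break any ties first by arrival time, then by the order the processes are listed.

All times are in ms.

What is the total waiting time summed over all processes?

29

Schedule: | 200 0-11 | 201 11-13 | 202 13-21 | 203 21-35 |
Completion: 200=11  201=13  202=21  203=35
Waiting = turnaround − burst: 200=0, 201=8, 202=7, 203=14
Total waiting = 0 + 8 + 7 + 14 = 29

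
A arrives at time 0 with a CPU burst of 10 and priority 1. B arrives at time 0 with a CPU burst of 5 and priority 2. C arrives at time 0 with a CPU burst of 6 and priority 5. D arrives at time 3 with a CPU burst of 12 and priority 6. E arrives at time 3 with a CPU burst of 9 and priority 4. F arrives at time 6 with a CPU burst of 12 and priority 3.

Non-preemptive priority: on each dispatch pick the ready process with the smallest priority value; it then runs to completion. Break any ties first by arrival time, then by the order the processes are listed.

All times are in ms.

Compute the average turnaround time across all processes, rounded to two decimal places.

28.67

Schedule: | A 0-10 | B 10-15 | F 15-27 | E 27-36 | C 36-42 | D 42-54 |
Completion: A=10  B=15  C=42  D=54  E=36  F=27
Turnaround (C−A): A=10  B=15  C=42  D=51  E=33  F=21
Turnaround times: A=10, B=15, C=42, D=51, E=33, F=21
Average turnaround = (10+15+42+51+33+21) / 6 = 172/6 = 28.67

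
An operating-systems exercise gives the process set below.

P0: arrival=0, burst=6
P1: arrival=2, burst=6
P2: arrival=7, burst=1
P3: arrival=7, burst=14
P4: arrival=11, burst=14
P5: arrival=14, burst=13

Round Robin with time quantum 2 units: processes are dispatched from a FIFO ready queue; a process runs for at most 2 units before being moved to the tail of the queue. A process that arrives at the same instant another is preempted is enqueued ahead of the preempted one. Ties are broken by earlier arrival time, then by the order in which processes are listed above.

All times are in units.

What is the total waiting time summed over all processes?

97

Gantt: | P0 0-2 | P1 2-4 | P0 4-6 | P1 6-8 | P0 8-10 | P2 10-11 | P3 11-13 | P1 13-15 | P4 15-17 | P3 17-19 | P5 19-21 | P4 21-23 | P3 23-25 | P5 25-27 | P4 27-29 | P3 29-31 | P5 31-33 | P4 33-35 | P3 35-37 | P5 37-39 | P4 39-41 | P3 41-43 | P5 43-45 | P4 45-47 | P3 47-49 | P5 49-51 | P4 51-53 | P5 53-54 |
Completion: P0=10  P1=15  P2=11  P3=49  P4=53  P5=54
Waiting = turnaround − burst: P0=4, P1=7, P2=3, P3=28, P4=28, P5=27
Total waiting = 4 + 7 + 3 + 28 + 28 + 27 = 97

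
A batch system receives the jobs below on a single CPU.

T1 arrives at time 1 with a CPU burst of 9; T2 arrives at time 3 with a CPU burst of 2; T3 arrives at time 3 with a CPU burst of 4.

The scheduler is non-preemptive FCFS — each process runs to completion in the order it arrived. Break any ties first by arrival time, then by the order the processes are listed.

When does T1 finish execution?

10

Schedule: | idle 0-1 | T1 1-10 | T2 10-12 | T3 12-16 |
Completion: T1=10  T2=12  T3=16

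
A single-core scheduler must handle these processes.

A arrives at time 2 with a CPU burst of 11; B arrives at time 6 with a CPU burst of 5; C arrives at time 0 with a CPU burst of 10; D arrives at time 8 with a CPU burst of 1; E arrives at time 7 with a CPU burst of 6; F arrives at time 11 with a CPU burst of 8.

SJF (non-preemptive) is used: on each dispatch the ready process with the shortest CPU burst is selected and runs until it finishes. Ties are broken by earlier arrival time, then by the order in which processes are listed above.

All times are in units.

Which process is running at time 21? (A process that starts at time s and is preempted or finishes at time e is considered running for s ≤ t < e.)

E

Gantt: | C 0-10 | D 10-11 | B 11-16 | E 16-22 | F 22-30 | A 30-41 |
Completion: A=41  B=16  C=10  D=11  E=22  F=30
Turnaround (C−A): A=39  B=10  C=10  D=3  E=15  F=19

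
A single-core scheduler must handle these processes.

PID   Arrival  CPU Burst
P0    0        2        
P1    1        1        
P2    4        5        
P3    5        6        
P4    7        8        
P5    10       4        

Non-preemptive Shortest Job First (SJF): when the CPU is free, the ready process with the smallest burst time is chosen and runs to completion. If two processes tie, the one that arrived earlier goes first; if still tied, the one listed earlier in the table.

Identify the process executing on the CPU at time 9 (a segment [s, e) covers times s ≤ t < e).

P3

Timeline: | P0 0-2 | P1 2-3 | idle 3-4 | P2 4-9 | P3 9-15 | P5 15-19 | P4 19-27 |
Completion: P0=2  P1=3  P2=9  P3=15  P4=27  P5=19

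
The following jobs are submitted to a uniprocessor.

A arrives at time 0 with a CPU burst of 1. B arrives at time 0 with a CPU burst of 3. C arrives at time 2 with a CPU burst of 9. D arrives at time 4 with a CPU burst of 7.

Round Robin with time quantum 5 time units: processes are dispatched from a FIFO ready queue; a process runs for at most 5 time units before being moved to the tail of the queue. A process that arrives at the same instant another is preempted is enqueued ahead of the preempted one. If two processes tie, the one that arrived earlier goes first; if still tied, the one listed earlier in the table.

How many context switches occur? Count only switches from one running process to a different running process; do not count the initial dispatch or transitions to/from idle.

5

Schedule: | A 0-1 | B 1-4 | C 4-9 | D 9-14 | C 14-18 | D 18-20 |
Completion: A=1  B=4  C=18  D=20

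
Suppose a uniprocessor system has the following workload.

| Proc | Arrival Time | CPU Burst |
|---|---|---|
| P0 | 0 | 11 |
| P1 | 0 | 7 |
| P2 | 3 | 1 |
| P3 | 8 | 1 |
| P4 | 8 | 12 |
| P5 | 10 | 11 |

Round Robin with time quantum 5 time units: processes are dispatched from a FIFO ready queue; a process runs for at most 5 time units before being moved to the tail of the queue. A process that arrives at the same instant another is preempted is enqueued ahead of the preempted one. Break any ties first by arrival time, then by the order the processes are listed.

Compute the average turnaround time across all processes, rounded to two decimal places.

Timeline: | P0 0-5 | P1 5-10 | P2 10-11 | P0 11-16 | P3 16-17 | P4 17-22 | P5 22-27 | P1 27-29 | P0 29-30 | P4 30-35 | P5 35-40 | P4 40-42 | P5 42-43 |
Completion: P0=30  P1=29  P2=11  P3=17  P4=42  P5=43
Turnaround (C−A): P0=30  P1=29  P2=8  P3=9  P4=34  P5=33
Turnaround times: P0=30, P1=29, P2=8, P3=9, P4=34, P5=33
Average turnaround = (30+29+8+9+34+33) / 6 = 143/6 = 23.83

23.83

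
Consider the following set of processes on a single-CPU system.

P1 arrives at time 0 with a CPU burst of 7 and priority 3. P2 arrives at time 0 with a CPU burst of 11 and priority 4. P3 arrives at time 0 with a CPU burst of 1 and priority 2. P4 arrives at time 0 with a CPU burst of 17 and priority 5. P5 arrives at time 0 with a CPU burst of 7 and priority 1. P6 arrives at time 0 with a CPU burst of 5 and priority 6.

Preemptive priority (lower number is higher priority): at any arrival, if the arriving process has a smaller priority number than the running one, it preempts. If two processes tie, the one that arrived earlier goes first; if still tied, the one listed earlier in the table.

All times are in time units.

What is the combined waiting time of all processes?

99

Gantt: | P5 0-7 | P3 7-8 | P1 8-15 | P2 15-26 | P4 26-43 | P6 43-48 |
Completion: P1=15  P2=26  P3=8  P4=43  P5=7  P6=48
Waiting = turnaround − burst: P1=8, P2=15, P3=7, P4=26, P5=0, P6=43
Total waiting = 8 + 15 + 7 + 26 + 0 + 43 = 99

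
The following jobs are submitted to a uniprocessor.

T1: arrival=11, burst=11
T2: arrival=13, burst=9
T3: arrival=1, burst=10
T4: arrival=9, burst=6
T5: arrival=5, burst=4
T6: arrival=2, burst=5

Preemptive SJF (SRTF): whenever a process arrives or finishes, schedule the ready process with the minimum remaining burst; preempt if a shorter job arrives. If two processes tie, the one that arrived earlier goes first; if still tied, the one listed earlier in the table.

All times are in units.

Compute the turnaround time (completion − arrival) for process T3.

25

Schedule: | idle 0-1 | T3 1-2 | T6 2-7 | T5 7-11 | T4 11-17 | T3 17-26 | T2 26-35 | T1 35-46 |
Completion: T1=46  T2=35  T3=26  T4=17  T5=11  T6=7
Turnaround (C−A): T1=35  T2=22  T3=25  T4=8  T5=6  T6=5
Turnaround(T3) = completion − arrival = 26 − 1 = 25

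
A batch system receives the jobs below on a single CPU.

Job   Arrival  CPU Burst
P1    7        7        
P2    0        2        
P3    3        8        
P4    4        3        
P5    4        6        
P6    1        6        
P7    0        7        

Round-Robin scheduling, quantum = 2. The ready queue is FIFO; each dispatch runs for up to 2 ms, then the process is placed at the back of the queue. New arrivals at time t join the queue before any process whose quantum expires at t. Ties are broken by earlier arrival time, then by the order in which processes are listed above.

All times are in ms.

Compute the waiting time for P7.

27

Gantt: | P2 0-2 | P7 2-4 | P6 4-6 | P3 6-8 | P4 8-10 | P5 10-12 | P7 12-14 | P6 14-16 | P1 16-18 | P3 18-20 | P4 20-21 | P5 21-23 | P7 23-25 | P6 25-27 | P1 27-29 | P3 29-31 | P5 31-33 | P7 33-34 | P1 34-36 | P3 36-38 | P1 38-39 |
Completion: P1=39  P2=2  P3=38  P4=21  P5=33  P6=27  P7=34
Turnaround (C−A): P1=32  P2=2  P3=35  P4=17  P5=29  P6=26  P7=34
Waiting(P7) = turnaround − burst = 34 − 7 = 27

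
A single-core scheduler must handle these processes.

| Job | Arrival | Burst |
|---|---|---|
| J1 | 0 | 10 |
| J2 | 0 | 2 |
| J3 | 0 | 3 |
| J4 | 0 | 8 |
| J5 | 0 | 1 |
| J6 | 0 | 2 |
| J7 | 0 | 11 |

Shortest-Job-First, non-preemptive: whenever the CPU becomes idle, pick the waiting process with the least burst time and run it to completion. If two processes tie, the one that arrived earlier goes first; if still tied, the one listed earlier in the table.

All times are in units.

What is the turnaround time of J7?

Gantt: | J5 0-1 | J2 1-3 | J6 3-5 | J3 5-8 | J4 8-16 | J1 16-26 | J7 26-37 |
Completion: J1=26  J2=3  J3=8  J4=16  J5=1  J6=5  J7=37
Turnaround(J7) = completion − arrival = 37 − 0 = 37

37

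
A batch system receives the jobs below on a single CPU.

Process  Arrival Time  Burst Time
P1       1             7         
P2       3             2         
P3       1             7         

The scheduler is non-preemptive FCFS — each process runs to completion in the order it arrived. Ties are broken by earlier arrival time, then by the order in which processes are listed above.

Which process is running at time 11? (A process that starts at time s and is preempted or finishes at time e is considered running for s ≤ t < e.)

Gantt: | idle 0-1 | P1 1-8 | P3 8-15 | P2 15-17 |
Completion: P1=8  P2=17  P3=15

P3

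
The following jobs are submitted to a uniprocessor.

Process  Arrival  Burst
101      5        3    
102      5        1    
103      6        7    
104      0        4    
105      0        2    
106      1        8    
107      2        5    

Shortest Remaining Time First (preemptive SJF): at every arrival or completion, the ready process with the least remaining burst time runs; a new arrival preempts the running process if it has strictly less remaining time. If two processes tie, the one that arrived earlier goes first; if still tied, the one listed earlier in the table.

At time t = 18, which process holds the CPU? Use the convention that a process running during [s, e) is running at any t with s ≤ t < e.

Schedule: | 105 0-2 | 104 2-6 | 102 6-7 | 101 7-10 | 107 10-15 | 103 15-22 | 106 22-30 |
Completion: 101=10  102=7  103=22  104=6  105=2  106=30  107=15

103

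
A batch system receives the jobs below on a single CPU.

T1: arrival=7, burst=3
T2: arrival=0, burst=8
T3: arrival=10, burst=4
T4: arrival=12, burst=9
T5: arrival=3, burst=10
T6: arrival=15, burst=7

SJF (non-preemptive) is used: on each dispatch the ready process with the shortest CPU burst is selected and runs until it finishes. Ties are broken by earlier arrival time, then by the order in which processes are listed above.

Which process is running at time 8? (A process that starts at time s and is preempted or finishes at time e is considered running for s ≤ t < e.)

T1

Timeline: | T2 0-8 | T1 8-11 | T3 11-15 | T6 15-22 | T4 22-31 | T5 31-41 |
Completion: T1=11  T2=8  T3=15  T4=31  T5=41  T6=22
Turnaround (C−A): T1=4  T2=8  T3=5  T4=19  T5=38  T6=7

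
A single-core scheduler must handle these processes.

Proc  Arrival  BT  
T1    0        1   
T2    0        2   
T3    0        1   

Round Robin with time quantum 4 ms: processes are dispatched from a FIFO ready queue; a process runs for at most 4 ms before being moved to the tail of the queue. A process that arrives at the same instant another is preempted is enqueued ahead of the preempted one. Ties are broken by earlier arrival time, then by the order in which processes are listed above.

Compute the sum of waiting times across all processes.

4

Timeline: | T1 0-1 | T2 1-3 | T3 3-4 |
Completion: T1=1  T2=3  T3=4
Turnaround (C−A): T1=1  T2=3  T3=4
Waiting = turnaround − burst: T1=0, T2=1, T3=3
Total waiting = 0 + 1 + 3 = 4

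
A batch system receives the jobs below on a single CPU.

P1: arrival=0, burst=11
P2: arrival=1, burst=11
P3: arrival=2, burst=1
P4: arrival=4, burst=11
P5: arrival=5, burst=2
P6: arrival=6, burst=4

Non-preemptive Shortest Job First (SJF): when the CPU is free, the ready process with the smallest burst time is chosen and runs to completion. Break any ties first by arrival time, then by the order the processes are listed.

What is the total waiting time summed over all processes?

66

Timeline: | P1 0-11 | P3 11-12 | P5 12-14 | P6 14-18 | P2 18-29 | P4 29-40 |
Completion: P1=11  P2=29  P3=12  P4=40  P5=14  P6=18
Turnaround (C−A): P1=11  P2=28  P3=10  P4=36  P5=9  P6=12
Waiting = turnaround − burst: P1=0, P2=17, P3=9, P4=25, P5=7, P6=8
Total waiting = 0 + 17 + 9 + 25 + 7 + 8 = 66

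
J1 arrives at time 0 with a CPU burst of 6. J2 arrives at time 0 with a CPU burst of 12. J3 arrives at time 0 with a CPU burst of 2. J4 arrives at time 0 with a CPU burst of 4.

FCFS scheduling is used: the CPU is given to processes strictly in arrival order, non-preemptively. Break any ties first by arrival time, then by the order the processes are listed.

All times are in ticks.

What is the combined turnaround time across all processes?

68

Schedule: | J1 0-6 | J2 6-18 | J3 18-20 | J4 20-24 |
Completion: J1=6  J2=18  J3=20  J4=24
Turnaround (C−A): J1=6  J2=18  J3=20  J4=24
Turnaround = completion − arrival: J1=6, J2=18, J3=20, J4=24
Total turnaround = 6 + 18 + 20 + 24 = 68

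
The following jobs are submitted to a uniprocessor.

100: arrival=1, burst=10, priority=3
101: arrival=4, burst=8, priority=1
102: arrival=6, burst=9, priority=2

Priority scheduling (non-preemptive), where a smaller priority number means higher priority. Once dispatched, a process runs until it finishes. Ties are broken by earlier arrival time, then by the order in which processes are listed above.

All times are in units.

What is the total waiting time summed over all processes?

Gantt: | idle 0-1 | 100 1-11 | 101 11-19 | 102 19-28 |
Completion: 100=11  101=19  102=28
Turnaround (C−A): 100=10  101=15  102=22
Waiting = turnaround − burst: 100=0, 101=7, 102=13
Total waiting = 0 + 7 + 13 = 20

20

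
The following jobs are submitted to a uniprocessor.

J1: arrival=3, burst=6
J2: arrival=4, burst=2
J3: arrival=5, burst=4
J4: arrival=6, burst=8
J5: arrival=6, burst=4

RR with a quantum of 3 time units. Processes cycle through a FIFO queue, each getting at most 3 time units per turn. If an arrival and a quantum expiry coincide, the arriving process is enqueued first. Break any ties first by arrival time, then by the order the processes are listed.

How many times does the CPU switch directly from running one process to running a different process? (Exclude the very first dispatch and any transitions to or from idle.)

9

Gantt: | idle 0-3 | J1 3-6 | J2 6-8 | J3 8-11 | J4 11-14 | J5 14-17 | J1 17-20 | J3 20-21 | J4 21-24 | J5 24-25 | J4 25-27 |
Completion: J1=20  J2=8  J3=21  J4=27  J5=25
Turnaround (C−A): J1=17  J2=4  J3=16  J4=21  J5=19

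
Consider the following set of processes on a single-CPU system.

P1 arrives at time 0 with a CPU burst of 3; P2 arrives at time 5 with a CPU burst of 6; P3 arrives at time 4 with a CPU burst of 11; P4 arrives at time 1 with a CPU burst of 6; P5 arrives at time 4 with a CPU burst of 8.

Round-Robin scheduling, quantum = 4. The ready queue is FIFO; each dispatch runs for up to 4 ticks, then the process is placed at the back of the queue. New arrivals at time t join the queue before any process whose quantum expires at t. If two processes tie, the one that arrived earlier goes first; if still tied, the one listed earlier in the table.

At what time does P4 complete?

Timeline: | P1 0-3 | P4 3-7 | P3 7-11 | P5 11-15 | P2 15-19 | P4 19-21 | P3 21-25 | P5 25-29 | P2 29-31 | P3 31-34 |
Completion: P1=3  P2=31  P3=34  P4=21  P5=29
Turnaround (C−A): P1=3  P2=26  P3=30  P4=20  P5=25

21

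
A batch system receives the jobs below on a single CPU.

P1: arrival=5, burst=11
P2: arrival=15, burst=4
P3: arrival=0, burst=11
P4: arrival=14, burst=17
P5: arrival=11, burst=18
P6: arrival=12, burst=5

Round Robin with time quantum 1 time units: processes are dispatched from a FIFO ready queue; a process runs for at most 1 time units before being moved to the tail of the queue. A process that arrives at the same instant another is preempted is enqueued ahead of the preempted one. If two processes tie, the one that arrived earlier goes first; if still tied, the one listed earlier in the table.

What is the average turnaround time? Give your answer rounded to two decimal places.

36.00

Gantt: | P3 0-5 | P1 5-6 | P3 6-7 | P1 7-8 | P3 8-9 | P1 9-10 | P3 10-11 | P1 11-12 | P5 12-13 | P3 13-14 | P6 14-15 | P1 15-16 | P5 16-17 | P4 17-18 | P3 18-19 | P2 19-20 | P6 20-21 | P1 21-22 | P5 22-23 | P4 23-24 | P3 24-25 | P2 25-26 | P6 26-27 | P1 27-28 | P5 28-29 | P4 29-30 | P2 30-31 | P6 31-32 | P1 32-33 | P5 33-34 | P4 34-35 | P2 35-36 | P6 36-37 | P1 37-38 | P5 38-39 | P4 39-40 | P1 40-41 | P5 41-42 | P4 42-43 | P1 43-44 | P5 44-45 | P4 45-46 | P5 46-47 | P4 47-48 | P5 48-49 | P4 49-50 | P5 50-51 | P4 51-52 | P5 52-53 | P4 53-54 | P5 54-55 | P4 55-56 | P5 56-57 | P4 57-58 | P5 58-59 | P4 59-60 | P5 60-61 | P4 61-62 | P5 62-63 | P4 63-64 | P5 64-65 | P4 65-66 |
Completion: P1=44  P2=36  P3=25  P4=66  P5=65  P6=37
Turnaround (C−A): P1=39  P2=21  P3=25  P4=52  P5=54  P6=25
Turnaround times: P1=39, P2=21, P3=25, P4=52, P5=54, P6=25
Average turnaround = (39+21+25+52+54+25) / 6 = 216/6 = 36.00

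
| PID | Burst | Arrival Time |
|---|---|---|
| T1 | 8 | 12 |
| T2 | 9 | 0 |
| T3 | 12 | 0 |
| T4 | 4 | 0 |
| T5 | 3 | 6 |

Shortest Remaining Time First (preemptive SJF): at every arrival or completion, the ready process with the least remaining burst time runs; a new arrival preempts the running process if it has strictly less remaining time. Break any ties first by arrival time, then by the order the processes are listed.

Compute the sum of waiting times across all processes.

35

Gantt: | T4 0-4 | T2 4-6 | T5 6-9 | T2 9-16 | T1 16-24 | T3 24-36 |
Completion: T1=24  T2=16  T3=36  T4=4  T5=9
Turnaround (C−A): T1=12  T2=16  T3=36  T4=4  T5=3
Waiting = turnaround − burst: T1=4, T2=7, T3=24, T4=0, T5=0
Total waiting = 4 + 7 + 24 + 0 + 0 = 35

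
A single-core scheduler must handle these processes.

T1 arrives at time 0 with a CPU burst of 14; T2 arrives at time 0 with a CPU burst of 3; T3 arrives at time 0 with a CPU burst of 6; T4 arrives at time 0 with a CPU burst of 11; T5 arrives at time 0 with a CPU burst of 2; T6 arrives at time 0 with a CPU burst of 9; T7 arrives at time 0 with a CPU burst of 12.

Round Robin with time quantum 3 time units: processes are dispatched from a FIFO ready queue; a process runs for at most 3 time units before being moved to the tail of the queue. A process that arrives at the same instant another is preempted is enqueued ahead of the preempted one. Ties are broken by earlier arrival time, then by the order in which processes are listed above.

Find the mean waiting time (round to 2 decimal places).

Gantt: | T1 0-3 | T2 3-6 | T3 6-9 | T4 9-12 | T5 12-14 | T6 14-17 | T7 17-20 | T1 20-23 | T3 23-26 | T4 26-29 | T6 29-32 | T7 32-35 | T1 35-38 | T4 38-41 | T6 41-44 | T7 44-47 | T1 47-50 | T4 50-52 | T7 52-55 | T1 55-57 |
Completion: T1=57  T2=6  T3=26  T4=52  T5=14  T6=44  T7=55
Waiting times: T1=43, T2=3, T3=20, T4=41, T5=12, T6=35, T7=43
Average waiting = (43+3+20+41+12+35+43) / 7 = 197/7 = 28.14

28.14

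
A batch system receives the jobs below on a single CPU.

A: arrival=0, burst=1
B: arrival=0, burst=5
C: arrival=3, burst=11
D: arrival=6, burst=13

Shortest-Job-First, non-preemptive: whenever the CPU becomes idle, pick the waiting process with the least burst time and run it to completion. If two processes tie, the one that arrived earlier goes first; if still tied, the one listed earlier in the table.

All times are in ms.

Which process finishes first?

A

Gantt: | A 0-1 | B 1-6 | C 6-17 | D 17-30 |
Completion: A=1  B=6  C=17  D=30
Turnaround (C−A): A=1  B=6  C=14  D=24
Finish order: A → B → C → D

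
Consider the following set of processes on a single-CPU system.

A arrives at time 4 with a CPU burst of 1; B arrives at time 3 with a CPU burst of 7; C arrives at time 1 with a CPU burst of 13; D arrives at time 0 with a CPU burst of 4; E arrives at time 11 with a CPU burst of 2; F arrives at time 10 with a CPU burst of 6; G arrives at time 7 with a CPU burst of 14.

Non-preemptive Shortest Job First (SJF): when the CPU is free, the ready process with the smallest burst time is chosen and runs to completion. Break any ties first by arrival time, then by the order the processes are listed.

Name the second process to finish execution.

A

Timeline: | D 0-4 | A 4-5 | B 5-12 | E 12-14 | F 14-20 | C 20-33 | G 33-47 |
Completion: A=5  B=12  C=33  D=4  E=14  F=20  G=47
Turnaround (C−A): A=1  B=9  C=32  D=4  E=3  F=10  G=40
Finish order: D → A → B → E → F → C → G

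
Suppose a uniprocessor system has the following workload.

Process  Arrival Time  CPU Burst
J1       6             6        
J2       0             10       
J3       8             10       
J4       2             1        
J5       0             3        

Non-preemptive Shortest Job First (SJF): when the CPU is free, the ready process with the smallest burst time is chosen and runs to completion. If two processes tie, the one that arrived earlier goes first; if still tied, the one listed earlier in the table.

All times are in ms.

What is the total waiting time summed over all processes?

Schedule: | J5 0-3 | J4 3-4 | J2 4-14 | J1 14-20 | J3 20-30 |
Completion: J1=20  J2=14  J3=30  J4=4  J5=3
Waiting = turnaround − burst: J1=8, J2=4, J3=12, J4=1, J5=0
Total waiting = 8 + 4 + 12 + 1 + 0 = 25

25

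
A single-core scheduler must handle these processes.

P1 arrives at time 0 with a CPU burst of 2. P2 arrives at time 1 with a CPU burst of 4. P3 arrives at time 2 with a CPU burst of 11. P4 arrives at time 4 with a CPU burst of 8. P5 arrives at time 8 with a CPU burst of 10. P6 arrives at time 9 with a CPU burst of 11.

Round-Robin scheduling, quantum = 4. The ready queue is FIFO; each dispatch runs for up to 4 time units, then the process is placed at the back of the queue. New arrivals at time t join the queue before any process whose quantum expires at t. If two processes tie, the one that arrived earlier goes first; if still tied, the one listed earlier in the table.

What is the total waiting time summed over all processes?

Schedule: | P1 0-2 | P2 2-6 | P3 6-10 | P4 10-14 | P5 14-18 | P6 18-22 | P3 22-26 | P4 26-30 | P5 30-34 | P6 34-38 | P3 38-41 | P5 41-43 | P6 43-46 |
Completion: P1=2  P2=6  P3=41  P4=30  P5=43  P6=46
Turnaround (C−A): P1=2  P2=5  P3=39  P4=26  P5=35  P6=37
Waiting = turnaround − burst: P1=0, P2=1, P3=28, P4=18, P5=25, P6=26
Total waiting = 0 + 1 + 28 + 18 + 25 + 26 = 98

98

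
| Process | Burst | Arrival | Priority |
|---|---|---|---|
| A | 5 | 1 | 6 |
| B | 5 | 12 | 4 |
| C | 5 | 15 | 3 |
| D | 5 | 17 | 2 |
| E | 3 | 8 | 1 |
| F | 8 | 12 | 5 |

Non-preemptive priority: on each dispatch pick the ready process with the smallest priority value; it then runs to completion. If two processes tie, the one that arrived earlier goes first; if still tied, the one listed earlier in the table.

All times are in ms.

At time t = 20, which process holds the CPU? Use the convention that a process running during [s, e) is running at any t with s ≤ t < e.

D

Schedule: | idle 0-1 | A 1-6 | idle 6-8 | E 8-11 | idle 11-12 | B 12-17 | D 17-22 | C 22-27 | F 27-35 |
Completion: A=6  B=17  C=27  D=22  E=11  F=35
Turnaround (C−A): A=5  B=5  C=12  D=5  E=3  F=23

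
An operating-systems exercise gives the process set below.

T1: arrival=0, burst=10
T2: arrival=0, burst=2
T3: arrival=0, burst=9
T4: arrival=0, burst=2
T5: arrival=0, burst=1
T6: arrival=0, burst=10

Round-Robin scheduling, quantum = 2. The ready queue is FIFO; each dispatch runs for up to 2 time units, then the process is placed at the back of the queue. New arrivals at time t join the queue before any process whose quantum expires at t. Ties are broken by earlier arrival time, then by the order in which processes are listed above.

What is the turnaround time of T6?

34

Schedule: | T1 0-2 | T2 2-4 | T3 4-6 | T4 6-8 | T5 8-9 | T6 9-11 | T1 11-13 | T3 13-15 | T6 15-17 | T1 17-19 | T3 19-21 | T6 21-23 | T1 23-25 | T3 25-27 | T6 27-29 | T1 29-31 | T3 31-32 | T6 32-34 |
Completion: T1=31  T2=4  T3=32  T4=8  T5=9  T6=34
Turnaround(T6) = completion − arrival = 34 − 0 = 34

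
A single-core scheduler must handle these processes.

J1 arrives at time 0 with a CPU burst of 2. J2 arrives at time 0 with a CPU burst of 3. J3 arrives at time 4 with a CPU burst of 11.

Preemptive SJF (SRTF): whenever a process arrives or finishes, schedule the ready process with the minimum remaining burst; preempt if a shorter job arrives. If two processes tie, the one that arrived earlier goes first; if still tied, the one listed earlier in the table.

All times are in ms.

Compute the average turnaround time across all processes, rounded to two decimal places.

Gantt: | J1 0-2 | J2 2-5 | J3 5-16 |
Completion: J1=2  J2=5  J3=16
Turnaround (C−A): J1=2  J2=5  J3=12
Turnaround times: J1=2, J2=5, J3=12
Average turnaround = (2+5+12) / 3 = 19/3 = 6.33

6.33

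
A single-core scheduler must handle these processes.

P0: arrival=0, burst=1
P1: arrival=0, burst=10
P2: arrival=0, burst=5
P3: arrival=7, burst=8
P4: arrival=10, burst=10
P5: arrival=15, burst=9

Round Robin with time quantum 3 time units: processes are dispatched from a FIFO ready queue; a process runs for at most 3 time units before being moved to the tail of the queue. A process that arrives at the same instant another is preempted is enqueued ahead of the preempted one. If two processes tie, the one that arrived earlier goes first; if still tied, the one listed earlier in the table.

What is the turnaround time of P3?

26

Gantt: | P0 0-1 | P1 1-4 | P2 4-7 | P1 7-10 | P3 10-13 | P2 13-15 | P4 15-18 | P1 18-21 | P3 21-24 | P5 24-27 | P4 27-30 | P1 30-31 | P3 31-33 | P5 33-36 | P4 36-39 | P5 39-42 | P4 42-43 |
Completion: P0=1  P1=31  P2=15  P3=33  P4=43  P5=42
Turnaround (C−A): P0=1  P1=31  P2=15  P3=26  P4=33  P5=27
Turnaround(P3) = completion − arrival = 33 − 7 = 26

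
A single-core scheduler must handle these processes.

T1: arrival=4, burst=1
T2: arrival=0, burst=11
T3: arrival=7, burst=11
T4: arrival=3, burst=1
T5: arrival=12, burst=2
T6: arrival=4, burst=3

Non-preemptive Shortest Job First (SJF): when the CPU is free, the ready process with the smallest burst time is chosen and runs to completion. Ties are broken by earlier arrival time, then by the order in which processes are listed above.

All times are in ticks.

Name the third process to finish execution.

T1

Gantt: | T2 0-11 | T4 11-12 | T1 12-13 | T5 13-15 | T6 15-18 | T3 18-29 |
Completion: T1=13  T2=11  T3=29  T4=12  T5=15  T6=18
Turnaround (C−A): T1=9  T2=11  T3=22  T4=9  T5=3  T6=14
Finish order: T2 → T4 → T1 → T5 → T6 → T3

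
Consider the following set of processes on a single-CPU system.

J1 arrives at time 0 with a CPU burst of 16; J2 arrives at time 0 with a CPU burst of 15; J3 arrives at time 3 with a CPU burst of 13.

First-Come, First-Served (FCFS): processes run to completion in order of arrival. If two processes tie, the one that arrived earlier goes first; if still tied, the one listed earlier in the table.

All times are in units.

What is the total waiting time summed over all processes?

Gantt: | J1 0-16 | J2 16-31 | J3 31-44 |
Completion: J1=16  J2=31  J3=44
Waiting = turnaround − burst: J1=0, J2=16, J3=28
Total waiting = 0 + 16 + 28 = 44

44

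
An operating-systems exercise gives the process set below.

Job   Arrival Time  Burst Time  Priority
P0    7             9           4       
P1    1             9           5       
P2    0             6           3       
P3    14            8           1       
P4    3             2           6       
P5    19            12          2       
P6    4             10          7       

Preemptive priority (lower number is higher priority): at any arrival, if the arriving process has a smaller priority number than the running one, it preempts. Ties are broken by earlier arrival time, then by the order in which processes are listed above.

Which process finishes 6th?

Schedule: | P2 0-6 | P1 6-7 | P0 7-14 | P3 14-22 | P5 22-34 | P0 34-36 | P1 36-44 | P4 44-46 | P6 46-56 |
Completion: P0=36  P1=44  P2=6  P3=22  P4=46  P5=34  P6=56
Turnaround (C−A): P0=29  P1=43  P2=6  P3=8  P4=43  P5=15  P6=52
Finish order: P2 → P3 → P5 → P0 → P1 → P4 → P6

P4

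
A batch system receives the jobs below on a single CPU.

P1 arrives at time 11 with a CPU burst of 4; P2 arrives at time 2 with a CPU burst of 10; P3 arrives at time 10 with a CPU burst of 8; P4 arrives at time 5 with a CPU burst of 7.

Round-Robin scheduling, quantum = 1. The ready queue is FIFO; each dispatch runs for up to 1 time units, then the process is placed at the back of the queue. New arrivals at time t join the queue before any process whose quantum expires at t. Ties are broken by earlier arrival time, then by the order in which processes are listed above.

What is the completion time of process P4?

Schedule: | idle 0-2 | P2 2-5 | P4 5-6 | P2 6-7 | P4 7-8 | P2 8-9 | P4 9-10 | P2 10-11 | P3 11-12 | P4 12-13 | P1 13-14 | P2 14-15 | P3 15-16 | P4 16-17 | P1 17-18 | P2 18-19 | P3 19-20 | P4 20-21 | P1 21-22 | P2 22-23 | P3 23-24 | P4 24-25 | P1 25-26 | P2 26-27 | P3 27-31 |
Completion: P1=26  P2=27  P3=31  P4=25
Turnaround (C−A): P1=15  P2=25  P3=21  P4=20

25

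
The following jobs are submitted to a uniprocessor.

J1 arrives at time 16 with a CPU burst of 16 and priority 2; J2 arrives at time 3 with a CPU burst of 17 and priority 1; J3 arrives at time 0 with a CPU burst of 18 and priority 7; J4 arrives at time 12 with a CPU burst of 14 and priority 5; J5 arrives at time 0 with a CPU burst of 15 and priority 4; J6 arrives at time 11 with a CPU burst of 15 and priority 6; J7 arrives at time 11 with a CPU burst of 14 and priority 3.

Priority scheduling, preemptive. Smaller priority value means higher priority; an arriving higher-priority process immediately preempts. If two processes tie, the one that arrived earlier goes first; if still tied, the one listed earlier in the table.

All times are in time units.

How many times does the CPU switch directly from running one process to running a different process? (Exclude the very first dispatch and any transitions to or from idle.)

Timeline: | J5 0-3 | J2 3-20 | J1 20-36 | J7 36-50 | J5 50-62 | J4 62-76 | J6 76-91 | J3 91-109 |
Completion: J1=36  J2=20  J3=109  J4=76  J5=62  J6=91  J7=50
Turnaround (C−A): J1=20  J2=17  J3=109  J4=64  J5=62  J6=80  J7=39

7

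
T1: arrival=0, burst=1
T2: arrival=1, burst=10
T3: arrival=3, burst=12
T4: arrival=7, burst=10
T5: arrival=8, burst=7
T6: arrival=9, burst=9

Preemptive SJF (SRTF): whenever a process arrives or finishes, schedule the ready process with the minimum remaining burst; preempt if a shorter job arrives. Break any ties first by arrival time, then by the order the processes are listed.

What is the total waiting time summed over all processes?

66

Gantt: | T1 0-1 | T2 1-11 | T5 11-18 | T6 18-27 | T4 27-37 | T3 37-49 |
Completion: T1=1  T2=11  T3=49  T4=37  T5=18  T6=27
Turnaround (C−A): T1=1  T2=10  T3=46  T4=30  T5=10  T6=18
Waiting = turnaround − burst: T1=0, T2=0, T3=34, T4=20, T5=3, T6=9
Total waiting = 0 + 0 + 34 + 20 + 3 + 9 = 66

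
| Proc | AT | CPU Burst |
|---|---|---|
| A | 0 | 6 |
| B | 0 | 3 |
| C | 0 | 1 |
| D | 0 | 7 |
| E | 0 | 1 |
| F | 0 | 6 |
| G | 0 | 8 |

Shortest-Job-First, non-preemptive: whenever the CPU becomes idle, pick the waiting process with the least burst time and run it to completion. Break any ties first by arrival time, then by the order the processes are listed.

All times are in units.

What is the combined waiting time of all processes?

60

Timeline: | C 0-1 | E 1-2 | B 2-5 | A 5-11 | F 11-17 | D 17-24 | G 24-32 |
Completion: A=11  B=5  C=1  D=24  E=2  F=17  G=32
Turnaround (C−A): A=11  B=5  C=1  D=24  E=2  F=17  G=32
Waiting = turnaround − burst: A=5, B=2, C=0, D=17, E=1, F=11, G=24
Total waiting = 5 + 2 + 0 + 17 + 1 + 11 + 24 = 60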